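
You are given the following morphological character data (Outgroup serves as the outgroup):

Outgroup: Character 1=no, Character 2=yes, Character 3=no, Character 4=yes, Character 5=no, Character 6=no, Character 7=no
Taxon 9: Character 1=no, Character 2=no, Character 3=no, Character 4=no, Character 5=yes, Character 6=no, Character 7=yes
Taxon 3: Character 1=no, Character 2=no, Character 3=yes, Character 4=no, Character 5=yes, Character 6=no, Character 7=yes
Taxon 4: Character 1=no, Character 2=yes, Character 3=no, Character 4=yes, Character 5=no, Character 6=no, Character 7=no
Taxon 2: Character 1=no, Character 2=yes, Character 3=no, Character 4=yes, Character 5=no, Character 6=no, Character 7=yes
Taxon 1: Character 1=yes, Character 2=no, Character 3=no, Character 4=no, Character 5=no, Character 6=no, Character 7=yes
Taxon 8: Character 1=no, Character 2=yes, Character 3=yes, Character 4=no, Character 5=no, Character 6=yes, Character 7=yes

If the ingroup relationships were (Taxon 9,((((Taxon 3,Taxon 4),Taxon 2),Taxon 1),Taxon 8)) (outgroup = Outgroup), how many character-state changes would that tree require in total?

14

Map each character onto (Taxon 9,((((Taxon 3,Taxon 4),Taxon 2),Taxon 1),Taxon 8)) (rooted by Outgroup) and count the minimum state changes it requires (Fitch parsimony):
Character 1: 1; Character 2: 3; Character 3: 2; Character 4: 3; Character 5: 2; Character 6: 1; Character 7: 2.
Total tree length = 14.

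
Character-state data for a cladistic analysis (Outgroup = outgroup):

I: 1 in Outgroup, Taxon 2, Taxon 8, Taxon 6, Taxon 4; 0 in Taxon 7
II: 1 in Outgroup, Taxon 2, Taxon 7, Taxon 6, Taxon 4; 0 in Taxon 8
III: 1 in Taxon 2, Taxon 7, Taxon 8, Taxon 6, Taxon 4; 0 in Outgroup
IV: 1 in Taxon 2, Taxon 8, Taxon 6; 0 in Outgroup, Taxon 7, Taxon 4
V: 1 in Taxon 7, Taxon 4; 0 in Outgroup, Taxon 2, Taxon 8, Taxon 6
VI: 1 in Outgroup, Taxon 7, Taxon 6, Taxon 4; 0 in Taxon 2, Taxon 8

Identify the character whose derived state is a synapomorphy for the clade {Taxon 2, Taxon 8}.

Character polarity is set by the outgroup: the derived state is whichever differs from the outgroup's state, so for I, II, VI the derived state is '0', and for the remaining characters it is '1'.
I: derived state '0' in Taxon 7 only — an autapomorphy, so it tells us nothing about relationships among taxa.
II: derived state '0' in Taxon 8 only — an autapomorphy, so it tells us nothing about relationships among taxa.
All ingroup taxa share the derived state '1' for III; it defines the ingroup but does not resolve relationships within it.
Only Taxon 2, Taxon 6, and Taxon 8 show the derived state '1' for IV, supporting them as a clade.
V (derived state '1') is shared by Taxon 4 and Taxon 7 — a synapomorphy uniting that clade.
VI: derived state '0' in Taxon 2 and Taxon 8 only — synapomorphy for {Taxon 2, Taxon 8}.
Most parsimonious ingroup topology: (((Taxon 2,Taxon 8),Taxon 6),(Taxon 7,Taxon 4)).
The clade {Taxon 2, Taxon 8} is supported by VI: its derived state '0' occurs in exactly those taxa and in no other taxon (including the outgroup).

VI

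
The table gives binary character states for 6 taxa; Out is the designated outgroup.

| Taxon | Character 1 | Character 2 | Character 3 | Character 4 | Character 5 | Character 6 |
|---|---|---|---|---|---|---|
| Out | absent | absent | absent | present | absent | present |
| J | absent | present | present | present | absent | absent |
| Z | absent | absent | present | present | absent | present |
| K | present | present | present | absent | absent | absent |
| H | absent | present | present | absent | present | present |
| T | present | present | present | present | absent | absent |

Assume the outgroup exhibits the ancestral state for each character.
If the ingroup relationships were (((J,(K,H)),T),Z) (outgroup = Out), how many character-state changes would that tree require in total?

8

Map each character onto (((J,(K,H)),T),Z) (rooted by Out) and count the minimum state changes it requires (Fitch parsimony):
Character 1: 2; Character 2: 1; Character 3: 1; Character 4: 1; Character 5: 1; Character 6: 2.
Total tree length = 8.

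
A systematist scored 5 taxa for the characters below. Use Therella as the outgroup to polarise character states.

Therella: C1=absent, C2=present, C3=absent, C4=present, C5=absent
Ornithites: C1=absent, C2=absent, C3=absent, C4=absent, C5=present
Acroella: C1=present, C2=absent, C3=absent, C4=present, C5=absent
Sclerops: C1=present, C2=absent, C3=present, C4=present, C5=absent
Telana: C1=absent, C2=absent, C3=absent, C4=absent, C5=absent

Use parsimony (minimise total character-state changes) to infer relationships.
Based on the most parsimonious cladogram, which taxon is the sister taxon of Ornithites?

Telana

Character polarity is set by the outgroup: the derived state is whichever differs from the outgroup's state, so for C2, C4 the derived state is 'absent', and for the remaining characters it is 'present'.
C1 (derived state 'present') is shared by Acroella and Sclerops — a synapomorphy uniting that clade.
C2 (derived state 'absent') is shared by all ingroup taxa — unites the whole ingroup.
C3: derived state 'present' in Sclerops only — an autapomorphy, so it tells us nothing about relationships among taxa.
C4 (derived state 'absent') is shared by Ornithites and Telana — a synapomorphy uniting that clade.
C5: derived state 'present' in Ornithites only — an autapomorphy, so it tells us nothing about relationships among taxa.
Most parsimonious ingroup topology: ((Ornithites,Telana),(Acroella,Sclerops)).
Ornithites and Telana form a cherry on this tree, so they are sister taxa.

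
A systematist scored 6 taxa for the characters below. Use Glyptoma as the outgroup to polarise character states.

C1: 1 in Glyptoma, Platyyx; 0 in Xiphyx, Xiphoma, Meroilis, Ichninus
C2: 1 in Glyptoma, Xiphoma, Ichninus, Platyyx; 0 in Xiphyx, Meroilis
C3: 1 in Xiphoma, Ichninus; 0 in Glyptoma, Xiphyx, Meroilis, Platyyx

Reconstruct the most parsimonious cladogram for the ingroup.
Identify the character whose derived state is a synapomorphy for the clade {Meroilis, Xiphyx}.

C2

Character polarity is set by the outgroup: the derived state is whichever differs from the outgroup's state, so for C1, C2 the derived state is '0', and for the remaining characters it is '1'.
Only Ichninus, Meroilis, Xiphoma, and Xiphyx show the derived state '0' for C1, supporting them as a clade.
C2 (derived state '0') is shared by Meroilis and Xiphyx — a synapomorphy uniting that clade.
C3 (derived state '1') is shared by Ichninus and Xiphoma — a synapomorphy uniting that clade.
Most parsimonious ingroup topology: (((Xiphyx,Meroilis),(Xiphoma,Ichninus)),Platyyx).
The clade {Meroilis, Xiphyx} is supported by C2: its derived state '0' occurs in exactly those taxa and in no other taxon (including the outgroup).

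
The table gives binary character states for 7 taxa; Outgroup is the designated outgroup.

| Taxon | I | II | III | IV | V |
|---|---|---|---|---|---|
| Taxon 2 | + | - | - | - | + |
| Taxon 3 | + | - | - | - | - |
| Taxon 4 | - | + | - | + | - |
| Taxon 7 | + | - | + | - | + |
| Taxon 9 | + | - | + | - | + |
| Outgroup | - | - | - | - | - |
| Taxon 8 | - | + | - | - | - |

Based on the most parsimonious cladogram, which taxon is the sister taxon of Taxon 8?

The outgroup has state '-' for every character, so '+' is the derived state throughout.
I: derived state '+' in Taxon 2, Taxon 3, Taxon 7, and Taxon 9 only — synapomorphy for {Taxon 2, Taxon 3, Taxon 7, Taxon 9}.
II: derived state '+' in Taxon 4 and Taxon 8 only — synapomorphy for {Taxon 4, Taxon 8}.
III: derived state '+' in Taxon 7 and Taxon 9 only — synapomorphy for {Taxon 7, Taxon 9}.
IV (derived state '+') is unique to Taxon 4 (autapomorphy; uninformative for grouping).
V: derived state '+' in Taxon 2, Taxon 7, and Taxon 9 only — synapomorphy for {Taxon 2, Taxon 7, Taxon 9}.
Most parsimonious ingroup topology: ((((Taxon 9,Taxon 7),Taxon 2),Taxon 3),(Taxon 8,Taxon 4)).
Taxon 8 and Taxon 4 form a cherry on this tree, so they are sister taxa.

Taxon 4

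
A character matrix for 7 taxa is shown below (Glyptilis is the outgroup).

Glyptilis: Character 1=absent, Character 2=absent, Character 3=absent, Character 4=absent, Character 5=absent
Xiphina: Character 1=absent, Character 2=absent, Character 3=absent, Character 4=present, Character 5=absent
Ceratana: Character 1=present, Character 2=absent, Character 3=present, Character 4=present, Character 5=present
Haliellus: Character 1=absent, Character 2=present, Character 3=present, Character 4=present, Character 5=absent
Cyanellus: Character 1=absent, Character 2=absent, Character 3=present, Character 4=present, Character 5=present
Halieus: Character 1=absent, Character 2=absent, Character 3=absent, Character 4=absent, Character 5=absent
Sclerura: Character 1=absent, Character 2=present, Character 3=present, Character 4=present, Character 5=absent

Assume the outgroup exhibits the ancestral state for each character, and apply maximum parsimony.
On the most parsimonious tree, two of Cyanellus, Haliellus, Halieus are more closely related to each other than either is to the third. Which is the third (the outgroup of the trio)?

The outgroup has state 'absent' for every character, so 'present' is the derived state throughout.
Character 1: derived state 'present' in Ceratana only — an autapomorphy, so it tells us nothing about relationships among taxa.
Character 2: derived state 'present' in Haliellus and Sclerura only — synapomorphy for {Haliellus, Sclerura}.
Character 3: derived state 'present' in Ceratana, Cyanellus, Haliellus, and Sclerura only — synapomorphy for {Ceratana, Cyanellus, Haliellus, Sclerura}.
Only Ceratana, Cyanellus, Haliellus, Sclerura, and Xiphina show the derived state 'present' for Character 4, supporting them as a clade.
Only Ceratana and Cyanellus show the derived state 'present' for Character 5, supporting them as a clade.
Most parsimonious ingroup topology: ((Xiphina,((Ceratana,Cyanellus),(Haliellus,Sclerura))),Halieus).
Haliellus and Cyanellus share a more recent common ancestor with each other than either does with Halieus, so Halieus is the least closely related of the three.

Halieus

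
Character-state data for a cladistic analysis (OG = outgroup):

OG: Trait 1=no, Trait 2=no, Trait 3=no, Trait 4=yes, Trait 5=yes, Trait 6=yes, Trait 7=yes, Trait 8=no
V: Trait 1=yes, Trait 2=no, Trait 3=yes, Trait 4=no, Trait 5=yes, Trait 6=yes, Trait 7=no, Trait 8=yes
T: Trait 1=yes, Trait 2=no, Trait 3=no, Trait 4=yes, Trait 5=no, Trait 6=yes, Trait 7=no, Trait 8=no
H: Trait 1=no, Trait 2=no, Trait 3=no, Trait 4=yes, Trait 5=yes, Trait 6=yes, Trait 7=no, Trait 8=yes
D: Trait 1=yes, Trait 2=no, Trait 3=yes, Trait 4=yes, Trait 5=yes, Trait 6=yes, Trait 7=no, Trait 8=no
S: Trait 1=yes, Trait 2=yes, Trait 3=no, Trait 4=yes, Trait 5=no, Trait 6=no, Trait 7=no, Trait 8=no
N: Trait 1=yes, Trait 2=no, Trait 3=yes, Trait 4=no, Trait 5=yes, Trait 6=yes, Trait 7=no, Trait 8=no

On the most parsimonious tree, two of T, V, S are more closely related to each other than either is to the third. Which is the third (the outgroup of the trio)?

V

Character polarity is set by the outgroup: the derived state is whichever differs from the outgroup's state, so for Trait 4, Trait 5, Trait 6, Trait 7 the derived state is 'no', and for the remaining characters it is 'yes'.
Only D, N, S, T, and V show the derived state 'yes' for Trait 1, supporting them as a clade.
Trait 2: derived state 'yes' in S only — an autapomorphy, so it tells us nothing about relationships among taxa.
Trait 3: derived state 'yes' in D, N, and V only — synapomorphy for {D, N, V}.
Only N and V show the derived state 'no' for Trait 4, supporting them as a clade.
Only S and T show the derived state 'no' for Trait 5, supporting them as a clade.
Trait 6: derived state 'no' in S only — an autapomorphy, so it tells us nothing about relationships among taxa.
All ingroup taxa share the derived state 'no' for Trait 7; it defines the ingroup but does not resolve relationships within it.
Trait 8 groups H and V, which is incompatible with the clades supported by the remaining characters; treating it as convergent (homoplasy) costs fewer steps than any alternative tree.
Most parsimonious ingroup topology: ((((V,N),D),(T,S)),H).
S and T share a more recent common ancestor with each other than either does with V, so V is the least closely related of the three.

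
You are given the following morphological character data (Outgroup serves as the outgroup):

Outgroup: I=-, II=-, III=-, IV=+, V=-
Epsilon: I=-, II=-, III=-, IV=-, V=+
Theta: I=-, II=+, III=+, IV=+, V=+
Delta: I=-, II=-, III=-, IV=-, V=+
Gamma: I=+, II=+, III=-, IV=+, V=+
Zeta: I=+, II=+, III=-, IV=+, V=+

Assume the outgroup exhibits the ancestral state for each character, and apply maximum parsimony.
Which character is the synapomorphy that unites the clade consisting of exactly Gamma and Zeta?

Character polarity is set by the outgroup: the derived state is whichever differs from the outgroup's state, so for IV the derived state is '-', and for the remaining characters it is '+'.
I (derived state '+') is shared by Gamma and Zeta — a synapomorphy uniting that clade.
II (derived state '+') is shared by Gamma, Theta, and Zeta — a synapomorphy uniting that clade.
III: derived state '+' in Theta only — an autapomorphy, so it tells us nothing about relationships among taxa.
IV: derived state '-' in Delta and Epsilon only — synapomorphy for {Delta, Epsilon}.
V (derived state '+') is shared by all ingroup taxa — unites the whole ingroup.
Most parsimonious ingroup topology: ((Epsilon,Delta),(Theta,(Gamma,Zeta))).
The clade {Gamma, Zeta} is supported by I: its derived state '+' occurs in exactly those taxa and in no other taxon (including the outgroup).

I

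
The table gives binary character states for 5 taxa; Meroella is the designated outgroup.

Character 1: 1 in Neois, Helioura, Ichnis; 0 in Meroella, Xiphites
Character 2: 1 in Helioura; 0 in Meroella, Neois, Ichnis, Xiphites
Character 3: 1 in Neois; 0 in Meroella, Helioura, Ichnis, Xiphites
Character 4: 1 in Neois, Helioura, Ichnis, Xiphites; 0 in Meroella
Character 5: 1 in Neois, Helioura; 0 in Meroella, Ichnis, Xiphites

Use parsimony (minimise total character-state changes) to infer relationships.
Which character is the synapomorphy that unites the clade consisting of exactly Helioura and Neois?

The outgroup has state '0' for every character, so '1' is the derived state throughout.
Only Helioura, Ichnis, and Neois show the derived state '1' for Character 1, supporting them as a clade.
Character 2: derived state '1' in Helioura only — an autapomorphy, so it tells us nothing about relationships among taxa.
Character 3: derived state '1' in Neois only — an autapomorphy, so it tells us nothing about relationships among taxa.
Character 4 (derived state '1') is shared by all ingroup taxa — unites the whole ingroup.
Character 5: derived state '1' in Helioura and Neois only — synapomorphy for {Helioura, Neois}.
Most parsimonious ingroup topology: (((Neois,Helioura),Ichnis),Xiphites).
The clade {Helioura, Neois} is supported by Character 5: its derived state '1' occurs in exactly those taxa and in no other taxon (including the outgroup).

Character 5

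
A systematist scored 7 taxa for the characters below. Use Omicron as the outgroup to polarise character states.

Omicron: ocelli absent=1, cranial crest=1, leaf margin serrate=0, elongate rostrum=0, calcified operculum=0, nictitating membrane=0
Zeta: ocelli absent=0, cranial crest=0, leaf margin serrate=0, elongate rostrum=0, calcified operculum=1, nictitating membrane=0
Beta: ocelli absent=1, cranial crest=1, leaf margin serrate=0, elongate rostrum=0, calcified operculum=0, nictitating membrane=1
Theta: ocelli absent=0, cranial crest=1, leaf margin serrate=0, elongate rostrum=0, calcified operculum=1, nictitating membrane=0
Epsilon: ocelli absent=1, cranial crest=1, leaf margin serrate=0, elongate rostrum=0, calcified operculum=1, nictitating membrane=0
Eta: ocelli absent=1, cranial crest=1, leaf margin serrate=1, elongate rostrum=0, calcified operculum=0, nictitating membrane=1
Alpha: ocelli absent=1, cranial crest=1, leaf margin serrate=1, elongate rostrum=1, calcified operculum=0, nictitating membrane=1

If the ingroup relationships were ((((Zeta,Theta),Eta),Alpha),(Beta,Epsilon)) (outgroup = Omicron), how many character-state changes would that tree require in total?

Map each character onto ((((Zeta,Theta),Eta),Alpha),(Beta,Epsilon)) (rooted by Omicron) and count the minimum state changes it requires (Fitch parsimony):
ocelli absent: 1; cranial crest: 1; leaf margin serrate: 2; elongate rostrum: 1; calcified operculum: 2; nictitating membrane: 3.
Total tree length = 10.

10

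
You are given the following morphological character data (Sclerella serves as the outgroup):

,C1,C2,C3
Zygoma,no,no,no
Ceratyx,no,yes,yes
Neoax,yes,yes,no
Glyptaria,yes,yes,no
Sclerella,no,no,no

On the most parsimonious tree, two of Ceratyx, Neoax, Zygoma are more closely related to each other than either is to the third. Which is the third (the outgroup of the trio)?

Zygoma

The outgroup has state 'no' for every character, so 'yes' is the derived state throughout.
C1: derived state 'yes' in Glyptaria and Neoax only — synapomorphy for {Glyptaria, Neoax}.
C2: derived state 'yes' in Ceratyx, Glyptaria, and Neoax only — synapomorphy for {Ceratyx, Glyptaria, Neoax}.
C3 (derived state 'yes') is unique to Ceratyx (autapomorphy; uninformative for grouping).
Most parsimonious ingroup topology: (((Neoax,Glyptaria),Ceratyx),Zygoma).
Ceratyx and Neoax share a more recent common ancestor with each other than either does with Zygoma, so Zygoma is the least closely related of the three.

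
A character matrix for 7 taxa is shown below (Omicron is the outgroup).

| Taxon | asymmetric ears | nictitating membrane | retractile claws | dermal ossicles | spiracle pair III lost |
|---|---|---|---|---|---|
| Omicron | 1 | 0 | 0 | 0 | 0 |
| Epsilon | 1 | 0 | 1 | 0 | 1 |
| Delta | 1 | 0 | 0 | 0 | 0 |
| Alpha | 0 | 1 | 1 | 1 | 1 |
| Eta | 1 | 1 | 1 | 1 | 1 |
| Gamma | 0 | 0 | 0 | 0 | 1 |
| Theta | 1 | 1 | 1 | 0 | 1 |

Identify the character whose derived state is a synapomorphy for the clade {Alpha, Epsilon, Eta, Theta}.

retractile claws

Character polarity is set by the outgroup: the derived state is whichever differs from the outgroup's state, so for asymmetric ears the derived state is '0', and for the remaining characters it is '1'.
asymmetric ears groups Alpha and Gamma, which is incompatible with the clades supported by the remaining characters; treating it as convergent (homoplasy) costs fewer steps than any alternative tree.
nictitating membrane (derived state '1') is shared by Alpha, Eta, and Theta — a synapomorphy uniting that clade.
retractile claws: derived state '1' in Alpha, Epsilon, Eta, and Theta only — synapomorphy for {Alpha, Epsilon, Eta, Theta}.
Only Alpha and Eta show the derived state '1' for dermal ossicles, supporting them as a clade.
Only Alpha, Epsilon, Eta, Gamma, and Theta show the derived state '1' for spiracle pair III lost, supporting them as a clade.
Most parsimonious ingroup topology: (((Epsilon,((Alpha,Eta),Theta)),Gamma),Delta).
The clade {Alpha, Epsilon, Eta, Theta} is supported by retractile claws: its derived state '1' occurs in exactly those taxa and in no other taxon (including the outgroup).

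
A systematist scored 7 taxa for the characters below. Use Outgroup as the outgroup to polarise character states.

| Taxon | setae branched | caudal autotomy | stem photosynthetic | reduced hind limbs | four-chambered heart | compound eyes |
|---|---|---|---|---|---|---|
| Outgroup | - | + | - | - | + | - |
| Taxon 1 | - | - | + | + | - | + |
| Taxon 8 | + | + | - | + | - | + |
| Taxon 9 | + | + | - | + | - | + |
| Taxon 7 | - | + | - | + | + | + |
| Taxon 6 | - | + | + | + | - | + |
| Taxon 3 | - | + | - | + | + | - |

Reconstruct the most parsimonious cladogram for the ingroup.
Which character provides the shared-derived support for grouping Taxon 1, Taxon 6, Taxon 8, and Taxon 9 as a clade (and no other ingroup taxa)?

Character polarity is set by the outgroup: the derived state is whichever differs from the outgroup's state, so for caudal autotomy, four-chambered heart the derived state is '-', and for the remaining characters it is '+'.
Only Taxon 8 and Taxon 9 show the derived state '+' for setae branched, supporting them as a clade.
caudal autotomy: derived state '-' in Taxon 1 only — an autapomorphy, so it tells us nothing about relationships among taxa.
stem photosynthetic (derived state '+') is shared by Taxon 1 and Taxon 6 — a synapomorphy uniting that clade.
reduced hind limbs (derived state '+') is shared by all ingroup taxa — unites the whole ingroup.
Only Taxon 1, Taxon 6, Taxon 8, and Taxon 9 show the derived state '-' for four-chambered heart, supporting them as a clade.
compound eyes: derived state '+' in Taxon 1, Taxon 6, Taxon 7, Taxon 8, and Taxon 9 only — synapomorphy for {Taxon 1, Taxon 6, Taxon 7, Taxon 8, Taxon 9}.
Most parsimonious ingroup topology: ((((Taxon 1,Taxon 6),(Taxon 8,Taxon 9)),Taxon 7),Taxon 3).
The clade {Taxon 1, Taxon 6, Taxon 8, Taxon 9} is supported by four-chambered heart: its derived state '-' occurs in exactly those taxa and in no other taxon (including the outgroup).

four-chambered heart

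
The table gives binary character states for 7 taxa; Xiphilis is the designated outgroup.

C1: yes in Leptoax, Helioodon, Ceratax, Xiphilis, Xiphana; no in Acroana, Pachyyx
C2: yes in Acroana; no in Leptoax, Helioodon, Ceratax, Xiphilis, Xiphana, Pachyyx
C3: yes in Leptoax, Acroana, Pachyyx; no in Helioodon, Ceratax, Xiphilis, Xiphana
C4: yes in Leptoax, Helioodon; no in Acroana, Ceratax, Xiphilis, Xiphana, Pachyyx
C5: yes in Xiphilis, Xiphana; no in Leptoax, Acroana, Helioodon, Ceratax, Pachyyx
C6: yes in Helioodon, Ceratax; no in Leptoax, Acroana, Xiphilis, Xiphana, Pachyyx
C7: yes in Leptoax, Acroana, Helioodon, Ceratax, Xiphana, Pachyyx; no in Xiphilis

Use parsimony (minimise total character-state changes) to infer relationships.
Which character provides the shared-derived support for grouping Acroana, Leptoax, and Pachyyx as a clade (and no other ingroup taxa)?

C3

Character polarity is set by the outgroup: the derived state is whichever differs from the outgroup's state, so for C1, C5 the derived state is 'no', and for the remaining characters it is 'yes'.
C1: derived state 'no' in Acroana and Pachyyx only — synapomorphy for {Acroana, Pachyyx}.
C2 (derived state 'yes') is unique to Acroana (autapomorphy; uninformative for grouping).
C3 (derived state 'yes') is shared by Acroana, Leptoax, and Pachyyx — a synapomorphy uniting that clade.
C4 (state 'yes') occurs in Helioodon and Leptoax but conflicts with the nesting implied by the other characters — most parsimoniously interpreted as homoplasy.
C5 (derived state 'no') is shared by Acroana, Ceratax, Helioodon, Leptoax, and Pachyyx — a synapomorphy uniting that clade.
C6: derived state 'yes' in Ceratax and Helioodon only — synapomorphy for {Ceratax, Helioodon}.
All ingroup taxa share the derived state 'yes' for C7; it defines the ingroup but does not resolve relationships within it.
Most parsimonious ingroup topology: ((((Pachyyx,Acroana),Leptoax),(Helioodon,Ceratax)),Xiphana).
The clade {Acroana, Leptoax, Pachyyx} is supported by C3: its derived state 'yes' occurs in exactly those taxa and in no other taxon (including the outgroup).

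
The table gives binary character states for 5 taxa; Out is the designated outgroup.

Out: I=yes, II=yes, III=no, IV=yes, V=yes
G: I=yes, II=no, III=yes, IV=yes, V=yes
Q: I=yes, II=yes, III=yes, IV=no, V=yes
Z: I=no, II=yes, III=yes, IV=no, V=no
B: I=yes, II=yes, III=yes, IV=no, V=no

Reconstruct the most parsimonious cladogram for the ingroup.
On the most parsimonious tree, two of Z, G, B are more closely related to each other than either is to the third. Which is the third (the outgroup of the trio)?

Character polarity is set by the outgroup: the derived state is whichever differs from the outgroup's state, so for I, II, IV, V the derived state is 'no', and for the remaining characters it is 'yes'.
I: derived state 'no' in Z only — an autapomorphy, so it tells us nothing about relationships among taxa.
II (derived state 'no') is unique to G (autapomorphy; uninformative for grouping).
III (derived state 'yes') is shared by all ingroup taxa — unites the whole ingroup.
IV (derived state 'no') is shared by B, Q, and Z — a synapomorphy uniting that clade.
Only B and Z show the derived state 'no' for V, supporting them as a clade.
Most parsimonious ingroup topology: (G,(Q,(Z,B))).
Z and B share a more recent common ancestor with each other than either does with G, so G is the least closely related of the three.

G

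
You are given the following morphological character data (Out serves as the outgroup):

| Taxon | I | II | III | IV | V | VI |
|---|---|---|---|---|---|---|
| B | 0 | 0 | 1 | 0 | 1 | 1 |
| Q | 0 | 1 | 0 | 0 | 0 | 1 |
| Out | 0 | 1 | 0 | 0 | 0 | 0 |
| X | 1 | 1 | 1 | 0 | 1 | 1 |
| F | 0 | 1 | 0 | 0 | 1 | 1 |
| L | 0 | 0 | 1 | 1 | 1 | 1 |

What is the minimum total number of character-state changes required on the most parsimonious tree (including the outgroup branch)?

Character polarity is set by the outgroup: the derived state is whichever differs from the outgroup's state, so for II the derived state is '0', and for the remaining characters it is '1'.
I: derived state '1' in X only — an autapomorphy, so it tells us nothing about relationships among taxa.
II: derived state '0' in B and L only — synapomorphy for {B, L}.
III (derived state '1') is shared by B, L, and X — a synapomorphy uniting that clade.
IV: derived state '1' in L only — an autapomorphy, so it tells us nothing about relationships among taxa.
V: derived state '1' in B, F, L, and X only — synapomorphy for {B, F, L, X}.
VI (derived state '1') is shared by all ingroup taxa — unites the whole ingroup.
Most parsimonious ingroup topology: ((((B,L),X),F),Q).
Changes per character on this tree: I: 1; II: 1; III: 1; IV: 1; V: 1; VI: 1.
Total = 6.

6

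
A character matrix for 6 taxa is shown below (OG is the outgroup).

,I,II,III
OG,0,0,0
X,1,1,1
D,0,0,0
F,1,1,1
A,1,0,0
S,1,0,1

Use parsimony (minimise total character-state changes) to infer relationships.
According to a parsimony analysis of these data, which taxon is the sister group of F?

The outgroup has state '0' for every character, so '1' is the derived state throughout.
I: derived state '1' in A, F, S, and X only — synapomorphy for {A, F, S, X}.
Only F and X show the derived state '1' for II, supporting them as a clade.
Only F, S, and X show the derived state '1' for III, supporting them as a clade.
Most parsimonious ingroup topology: ((((X,F),S),A),D).
F and X form a cherry on this tree, so they are sister taxa.

X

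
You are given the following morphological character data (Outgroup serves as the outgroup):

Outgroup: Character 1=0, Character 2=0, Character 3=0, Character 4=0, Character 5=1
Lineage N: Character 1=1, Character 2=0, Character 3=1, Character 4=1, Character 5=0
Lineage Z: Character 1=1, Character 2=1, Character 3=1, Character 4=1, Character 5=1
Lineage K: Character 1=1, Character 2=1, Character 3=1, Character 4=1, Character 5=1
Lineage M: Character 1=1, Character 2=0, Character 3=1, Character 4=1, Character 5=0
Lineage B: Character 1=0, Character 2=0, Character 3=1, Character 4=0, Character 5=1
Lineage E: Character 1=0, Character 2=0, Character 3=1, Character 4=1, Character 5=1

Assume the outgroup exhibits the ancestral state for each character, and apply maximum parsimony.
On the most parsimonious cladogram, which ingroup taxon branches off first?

Lineage B

Character polarity is set by the outgroup: the derived state is whichever differs from the outgroup's state, so for Character 5 the derived state is '0', and for the remaining characters it is '1'.
Only Lineage K, Lineage M, Lineage N, and Lineage Z show the derived state '1' for Character 1, supporting them as a clade.
Character 2: derived state '1' in Lineage K and Lineage Z only — synapomorphy for {Lineage K, Lineage Z}.
All ingroup taxa share the derived state '1' for Character 3; it defines the ingroup but does not resolve relationships within it.
Character 4 (derived state '1') is shared by Lineage E, Lineage K, Lineage M, Lineage N, and Lineage Z — a synapomorphy uniting that clade.
Only Lineage M and Lineage N show the derived state '0' for Character 5, supporting them as a clade.
Most parsimonious ingroup topology: ((((Lineage N,Lineage M),(Lineage Z,Lineage K)),Lineage E),Lineage B).
Lineage B is sister to the clade containing all other ingroup taxa, so it is the earliest-diverging (most basal) ingroup lineage.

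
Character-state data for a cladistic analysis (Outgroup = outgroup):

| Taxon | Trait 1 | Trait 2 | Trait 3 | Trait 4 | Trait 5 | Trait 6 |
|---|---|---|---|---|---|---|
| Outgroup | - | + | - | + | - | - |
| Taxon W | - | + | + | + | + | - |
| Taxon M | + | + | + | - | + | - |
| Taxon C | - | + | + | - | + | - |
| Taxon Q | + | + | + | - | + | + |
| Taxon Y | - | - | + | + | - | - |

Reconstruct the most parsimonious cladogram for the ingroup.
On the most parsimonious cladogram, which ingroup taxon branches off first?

Character polarity is set by the outgroup: the derived state is whichever differs from the outgroup's state, so for Trait 2, Trait 4 the derived state is '-', and for the remaining characters it is '+'.
Trait 1 (derived state '+') is shared by Taxon M and Taxon Q — a synapomorphy uniting that clade.
Trait 2 (derived state '-') is unique to Taxon Y (autapomorphy; uninformative for grouping).
All ingroup taxa share the derived state '+' for Trait 3; it defines the ingroup but does not resolve relationships within it.
Trait 4 (derived state '-') is shared by Taxon C, Taxon M, and Taxon Q — a synapomorphy uniting that clade.
Only Taxon C, Taxon M, Taxon Q, and Taxon W show the derived state '+' for Trait 5, supporting them as a clade.
Trait 6: derived state '+' in Taxon Q only — an autapomorphy, so it tells us nothing about relationships among taxa.
Most parsimonious ingroup topology: ((Taxon W,((Taxon M,Taxon Q),Taxon C)),Taxon Y).
Taxon Y is sister to the clade containing all other ingroup taxa, so it is the earliest-diverging (most basal) ingroup lineage.

Taxon Y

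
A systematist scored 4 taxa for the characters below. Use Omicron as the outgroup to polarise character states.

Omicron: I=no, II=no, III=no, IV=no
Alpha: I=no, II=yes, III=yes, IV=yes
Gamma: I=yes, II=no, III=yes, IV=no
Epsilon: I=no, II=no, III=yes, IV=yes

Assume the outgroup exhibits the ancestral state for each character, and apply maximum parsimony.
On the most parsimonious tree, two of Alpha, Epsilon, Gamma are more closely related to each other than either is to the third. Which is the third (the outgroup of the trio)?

The outgroup has state 'no' for every character, so 'yes' is the derived state throughout.
I: derived state 'yes' in Gamma only — an autapomorphy, so it tells us nothing about relationships among taxa.
II (derived state 'yes') is unique to Alpha (autapomorphy; uninformative for grouping).
All ingroup taxa share the derived state 'yes' for III; it defines the ingroup but does not resolve relationships within it.
Only Alpha and Epsilon show the derived state 'yes' for IV, supporting them as a clade.
Most parsimonious ingroup topology: ((Alpha,Epsilon),Gamma).
Alpha and Epsilon share a more recent common ancestor with each other than either does with Gamma, so Gamma is the least closely related of the three.

Gamma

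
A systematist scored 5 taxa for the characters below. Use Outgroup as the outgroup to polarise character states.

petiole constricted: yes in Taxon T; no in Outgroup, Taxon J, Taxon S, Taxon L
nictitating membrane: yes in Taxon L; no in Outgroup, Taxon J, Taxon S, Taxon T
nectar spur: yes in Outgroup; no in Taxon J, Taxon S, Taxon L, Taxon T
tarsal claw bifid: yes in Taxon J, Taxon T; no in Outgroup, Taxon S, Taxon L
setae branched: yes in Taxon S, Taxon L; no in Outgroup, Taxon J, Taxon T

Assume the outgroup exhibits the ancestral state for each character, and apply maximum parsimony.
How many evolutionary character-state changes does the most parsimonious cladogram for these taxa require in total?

5

Character polarity is set by the outgroup: the derived state is whichever differs from the outgroup's state, so for nectar spur the derived state is 'no', and for the remaining characters it is 'yes'.
petiole constricted: derived state 'yes' in Taxon T only — an autapomorphy, so it tells us nothing about relationships among taxa.
nictitating membrane (derived state 'yes') is unique to Taxon L (autapomorphy; uninformative for grouping).
nectar spur (derived state 'no') is shared by all ingroup taxa — unites the whole ingroup.
Only Taxon J and Taxon T show the derived state 'yes' for tarsal claw bifid, supporting them as a clade.
setae branched (derived state 'yes') is shared by Taxon L and Taxon S — a synapomorphy uniting that clade.
Most parsimonious ingroup topology: ((Taxon J,Taxon T),(Taxon S,Taxon L)).
Changes per character on this tree: petiole constricted: 1; nictitating membrane: 1; nectar spur: 1; tarsal claw bifid: 1; setae branched: 1.
Total = 5.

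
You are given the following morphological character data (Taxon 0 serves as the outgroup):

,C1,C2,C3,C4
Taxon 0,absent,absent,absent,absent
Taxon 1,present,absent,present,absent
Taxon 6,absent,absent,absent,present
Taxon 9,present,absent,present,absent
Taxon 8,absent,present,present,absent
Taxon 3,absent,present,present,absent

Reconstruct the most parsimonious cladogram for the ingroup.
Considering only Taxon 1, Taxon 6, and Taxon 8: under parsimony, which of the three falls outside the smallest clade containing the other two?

The outgroup has state 'absent' for every character, so 'present' is the derived state throughout.
C1 (derived state 'present') is shared by Taxon 1 and Taxon 9 — a synapomorphy uniting that clade.
C2 (derived state 'present') is shared by Taxon 3 and Taxon 8 — a synapomorphy uniting that clade.
Only Taxon 1, Taxon 3, Taxon 8, and Taxon 9 show the derived state 'present' for C3, supporting them as a clade.
C4 (derived state 'present') is unique to Taxon 6 (autapomorphy; uninformative for grouping).
Most parsimonious ingroup topology: (((Taxon 1,Taxon 9),(Taxon 8,Taxon 3)),Taxon 6).
Taxon 8 and Taxon 1 share a more recent common ancestor with each other than either does with Taxon 6, so Taxon 6 is the least closely related of the three.

Taxon 6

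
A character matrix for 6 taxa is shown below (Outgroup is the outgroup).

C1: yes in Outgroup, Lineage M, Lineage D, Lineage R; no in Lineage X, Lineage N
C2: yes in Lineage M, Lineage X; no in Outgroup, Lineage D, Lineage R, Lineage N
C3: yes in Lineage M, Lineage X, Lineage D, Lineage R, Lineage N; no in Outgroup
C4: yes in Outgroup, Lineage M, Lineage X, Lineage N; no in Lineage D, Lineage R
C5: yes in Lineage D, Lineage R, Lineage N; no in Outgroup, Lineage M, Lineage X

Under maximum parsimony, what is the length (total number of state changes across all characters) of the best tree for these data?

6

Character polarity is set by the outgroup: the derived state is whichever differs from the outgroup's state, so for C1, C4 the derived state is 'no', and for the remaining characters it is 'yes'.
C1 (state 'no') occurs in Lineage N and Lineage X but conflicts with the nesting implied by the other characters — most parsimoniously interpreted as homoplasy.
C2: derived state 'yes' in Lineage M and Lineage X only — synapomorphy for {Lineage M, Lineage X}.
All ingroup taxa share the derived state 'yes' for C3; it defines the ingroup but does not resolve relationships within it.
Only Lineage D and Lineage R show the derived state 'no' for C4, supporting them as a clade.
C5: derived state 'yes' in Lineage D, Lineage N, and Lineage R only — synapomorphy for {Lineage D, Lineage N, Lineage R}.
Most parsimonious ingroup topology: ((Lineage M,Lineage X),((Lineage D,Lineage R),Lineage N)).
Changes per character on this tree: C1: 2; C2: 1; C3: 1; C4: 1; C5: 1.
Total = 6.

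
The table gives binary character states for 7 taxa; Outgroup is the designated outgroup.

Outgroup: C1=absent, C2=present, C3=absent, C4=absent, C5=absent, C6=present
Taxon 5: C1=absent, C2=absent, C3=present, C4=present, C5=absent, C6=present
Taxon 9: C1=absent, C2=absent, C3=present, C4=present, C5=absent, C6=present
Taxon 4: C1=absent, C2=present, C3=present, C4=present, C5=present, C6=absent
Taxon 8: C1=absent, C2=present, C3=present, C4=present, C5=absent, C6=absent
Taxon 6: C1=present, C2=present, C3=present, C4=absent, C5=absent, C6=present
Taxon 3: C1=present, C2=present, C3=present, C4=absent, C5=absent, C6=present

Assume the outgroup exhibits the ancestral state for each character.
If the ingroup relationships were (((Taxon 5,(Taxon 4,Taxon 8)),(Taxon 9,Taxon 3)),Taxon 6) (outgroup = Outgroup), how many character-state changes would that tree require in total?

Map each character onto (((Taxon 5,(Taxon 4,Taxon 8)),(Taxon 9,Taxon 3)),Taxon 6) (rooted by Outgroup) and count the minimum state changes it requires (Fitch parsimony):
C1: 2; C2: 2; C3: 1; C4: 2; C5: 1; C6: 1.
Total tree length = 9.

9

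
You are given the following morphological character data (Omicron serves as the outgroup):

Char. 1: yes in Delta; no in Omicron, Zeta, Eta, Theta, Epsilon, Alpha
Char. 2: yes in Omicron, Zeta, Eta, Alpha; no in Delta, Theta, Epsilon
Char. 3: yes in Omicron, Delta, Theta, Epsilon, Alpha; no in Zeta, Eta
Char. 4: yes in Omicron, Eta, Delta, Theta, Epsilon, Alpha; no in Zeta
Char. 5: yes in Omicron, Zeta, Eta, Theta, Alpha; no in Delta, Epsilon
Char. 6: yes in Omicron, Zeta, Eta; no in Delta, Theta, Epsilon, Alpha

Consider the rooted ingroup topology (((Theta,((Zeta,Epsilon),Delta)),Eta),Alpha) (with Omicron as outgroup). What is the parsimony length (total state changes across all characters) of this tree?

Map each character onto (((Theta,((Zeta,Epsilon),Delta)),Eta),Alpha) (rooted by Omicron) and count the minimum state changes it requires (Fitch parsimony):
Char. 1: 1; Char. 2: 2; Char. 3: 2; Char. 4: 1; Char. 5: 2; Char. 6: 3.
Total tree length = 11.

11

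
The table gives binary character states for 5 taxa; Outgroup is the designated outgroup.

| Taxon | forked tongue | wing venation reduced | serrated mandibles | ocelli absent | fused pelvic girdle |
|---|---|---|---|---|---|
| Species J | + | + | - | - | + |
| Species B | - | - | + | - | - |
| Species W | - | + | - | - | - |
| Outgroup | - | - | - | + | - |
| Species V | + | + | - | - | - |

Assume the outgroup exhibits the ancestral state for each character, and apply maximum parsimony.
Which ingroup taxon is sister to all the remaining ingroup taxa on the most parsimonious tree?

Character polarity is set by the outgroup: the derived state is whichever differs from the outgroup's state, so for ocelli absent the derived state is '-', and for the remaining characters it is '+'.
Only Species J and Species V show the derived state '+' for forked tongue, supporting them as a clade.
wing venation reduced: derived state '+' in Species J, Species V, and Species W only — synapomorphy for {Species J, Species V, Species W}.
serrated mandibles: derived state '+' in Species B only — an autapomorphy, so it tells us nothing about relationships among taxa.
All ingroup taxa share the derived state '-' for ocelli absent; it defines the ingroup but does not resolve relationships within it.
fused pelvic girdle (derived state '+') is unique to Species J (autapomorphy; uninformative for grouping).
Most parsimonious ingroup topology: (((Species J,Species V),Species W),Species B).
Species B is sister to the clade containing all other ingroup taxa, so it is the earliest-diverging (most basal) ingroup lineage.

Species B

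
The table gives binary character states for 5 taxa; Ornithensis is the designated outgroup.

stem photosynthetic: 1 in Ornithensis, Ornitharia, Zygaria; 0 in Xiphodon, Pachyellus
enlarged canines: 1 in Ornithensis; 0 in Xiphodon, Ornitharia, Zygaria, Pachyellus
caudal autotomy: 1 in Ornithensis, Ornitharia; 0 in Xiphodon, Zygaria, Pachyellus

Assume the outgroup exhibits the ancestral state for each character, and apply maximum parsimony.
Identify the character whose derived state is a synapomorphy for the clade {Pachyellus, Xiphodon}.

stem photosynthetic

The outgroup has state '1' for every character, so '0' is the derived state throughout.
stem photosynthetic: derived state '0' in Pachyellus and Xiphodon only — synapomorphy for {Pachyellus, Xiphodon}.
All ingroup taxa share the derived state '0' for enlarged canines; it defines the ingroup but does not resolve relationships within it.
Only Pachyellus, Xiphodon, and Zygaria show the derived state '0' for caudal autotomy, supporting them as a clade.
Most parsimonious ingroup topology: (((Xiphodon,Pachyellus),Zygaria),Ornitharia).
The clade {Pachyellus, Xiphodon} is supported by stem photosynthetic: its derived state '0' occurs in exactly those taxa and in no other taxon (including the outgroup).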